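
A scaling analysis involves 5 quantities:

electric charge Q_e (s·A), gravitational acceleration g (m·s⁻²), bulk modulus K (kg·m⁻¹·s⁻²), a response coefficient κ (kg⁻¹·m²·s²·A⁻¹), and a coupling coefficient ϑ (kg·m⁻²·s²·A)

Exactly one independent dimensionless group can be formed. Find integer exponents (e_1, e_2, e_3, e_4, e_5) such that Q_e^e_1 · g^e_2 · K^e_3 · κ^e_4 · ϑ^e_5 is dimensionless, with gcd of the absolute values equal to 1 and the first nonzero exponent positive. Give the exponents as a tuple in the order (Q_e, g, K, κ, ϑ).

(4, -4, 4, 1, -3)

M: e_1·(0) + e_2·(0) + e_3·(1) + e_4·(-1) + e_5·(1) = 0
L: e_1·(0) + e_2·(1) + e_3·(-1) + e_4·(2) + e_5·(-2) = 0
T: e_1·(1) + e_2·(-2) + e_3·(-2) + e_4·(2) + e_5·(2) = 0
I: e_1·(1) + e_2·(0) + e_3·(0) + e_4·(-1) + e_5·(1) = 0
Solving this homogeneous linear system for the smallest-integer solution (first nonzero entry positive) gives (4, -4, 4, 1, -3).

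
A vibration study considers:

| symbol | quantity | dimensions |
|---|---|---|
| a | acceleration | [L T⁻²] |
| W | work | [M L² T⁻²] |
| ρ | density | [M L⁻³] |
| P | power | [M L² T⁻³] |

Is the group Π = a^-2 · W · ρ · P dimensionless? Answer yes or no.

Sum the exponent of each base dimension across the product:
  M: −2·[a]_M + [W]_M + [ρ]_M + [P]_M = −2·(0) + (1) + (1) + (1) = 3
  L: −2·[a]_L + [W]_L + [ρ]_L + [P]_L = −2·(1) + (2) + (-3) + (2) = -1
  T: −2·[a]_T + [W]_T + [ρ]_T + [P]_T = −2·(-2) + (-2) + (0) + (-3) = -1
Net dimensions [M³ L⁻¹ T⁻¹] ≠ [1] — not dimensionless.

no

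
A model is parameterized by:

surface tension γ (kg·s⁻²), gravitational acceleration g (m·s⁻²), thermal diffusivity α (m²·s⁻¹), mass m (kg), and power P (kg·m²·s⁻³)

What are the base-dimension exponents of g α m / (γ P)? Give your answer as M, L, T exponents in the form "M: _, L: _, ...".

M: -1, L: 1, T: 2

Collect each base-dimension exponent across the product:
  M: −(1) + (0) + (0) + (1) − (1) = -1
  L: −(0) + (1) + (2) + (0) − (2) = 1
  T: −(-2) + (-2) + (-1) + (0) − (-3) = 2
So the dimensions are [M⁻¹ L T²].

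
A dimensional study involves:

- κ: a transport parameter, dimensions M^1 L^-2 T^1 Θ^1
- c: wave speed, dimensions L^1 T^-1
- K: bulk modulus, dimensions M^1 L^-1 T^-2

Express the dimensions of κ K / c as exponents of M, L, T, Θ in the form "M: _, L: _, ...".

M: 2, L: -4, T: 0, Θ: 1

Collect each base-dimension exponent across the product:
  M: (1) − (0) + (1) = 2
  L: (-2) − (1) + (-1) = -4
  T: (1) − (-1) + (-2) = 0
  Θ: (1) − (0) + (0) = 1
So the dimensions are [M² L⁻⁴ Θ].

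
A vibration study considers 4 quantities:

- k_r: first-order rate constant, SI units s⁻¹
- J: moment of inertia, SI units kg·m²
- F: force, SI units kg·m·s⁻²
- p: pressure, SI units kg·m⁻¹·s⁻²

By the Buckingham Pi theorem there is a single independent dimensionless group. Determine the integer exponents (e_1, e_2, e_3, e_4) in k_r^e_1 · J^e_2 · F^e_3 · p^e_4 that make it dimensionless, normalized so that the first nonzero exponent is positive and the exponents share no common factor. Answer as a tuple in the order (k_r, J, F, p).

(4, 2, -3, 1)

M: e_1·(0) + e_2·(1) + e_3·(1) + e_4·(1) = 0
L: e_1·(0) + e_2·(2) + e_3·(1) + e_4·(-1) = 0
T: e_1·(-1) + e_2·(0) + e_3·(-2) + e_4·(-2) = 0
Solving this homogeneous linear system for the smallest-integer solution (first nonzero entry positive) gives (4, 2, -3, 1).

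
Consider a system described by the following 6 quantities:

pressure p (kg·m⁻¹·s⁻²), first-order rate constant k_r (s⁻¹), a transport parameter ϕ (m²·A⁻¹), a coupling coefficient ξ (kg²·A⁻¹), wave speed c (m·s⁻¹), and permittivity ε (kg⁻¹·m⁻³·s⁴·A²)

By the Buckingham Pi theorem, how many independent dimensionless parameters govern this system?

There are 6 variables and 4 base dimensions (M, L, T, I).
The dimension matrix has rank 4.
Independent dimensionless groups: 6 − 4 = 2.

2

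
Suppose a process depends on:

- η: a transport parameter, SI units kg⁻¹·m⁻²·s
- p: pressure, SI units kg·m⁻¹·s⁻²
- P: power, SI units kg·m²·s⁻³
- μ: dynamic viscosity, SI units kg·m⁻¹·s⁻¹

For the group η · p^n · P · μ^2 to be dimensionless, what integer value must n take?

Balance the M exponent: (1)·n from p, plus (-1) + (1) + 2·(1) = 2 from the rest, must sum to zero.
n + 2 = 0, so n = -2.

-2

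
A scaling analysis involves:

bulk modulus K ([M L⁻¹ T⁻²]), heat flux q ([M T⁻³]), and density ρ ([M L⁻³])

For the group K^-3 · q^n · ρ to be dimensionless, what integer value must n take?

2

Balance the M exponent: (1)·n from q, plus −3·(1) + (1) = -2 from the rest, must sum to zero.
n − 2 = 0, so n = 2.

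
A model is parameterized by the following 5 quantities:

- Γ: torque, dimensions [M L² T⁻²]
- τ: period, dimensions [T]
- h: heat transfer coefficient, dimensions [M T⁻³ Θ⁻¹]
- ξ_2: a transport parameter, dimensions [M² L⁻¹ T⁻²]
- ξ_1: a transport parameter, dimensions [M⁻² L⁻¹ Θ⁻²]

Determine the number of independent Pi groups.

There are 5 variables and 4 base dimensions (M, L, T, Θ).
The dimension matrix has rank 4.
Independent dimensionless groups: 5 − 4 = 1.

1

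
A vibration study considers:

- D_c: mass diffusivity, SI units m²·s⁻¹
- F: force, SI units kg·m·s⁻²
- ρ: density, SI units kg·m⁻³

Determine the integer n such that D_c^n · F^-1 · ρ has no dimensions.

2

Balance the L exponent: (2)·n from D_c, plus −(1) + (-3) = -4 from the rest, must sum to zero.
2n − 4 = 0, so n = 2.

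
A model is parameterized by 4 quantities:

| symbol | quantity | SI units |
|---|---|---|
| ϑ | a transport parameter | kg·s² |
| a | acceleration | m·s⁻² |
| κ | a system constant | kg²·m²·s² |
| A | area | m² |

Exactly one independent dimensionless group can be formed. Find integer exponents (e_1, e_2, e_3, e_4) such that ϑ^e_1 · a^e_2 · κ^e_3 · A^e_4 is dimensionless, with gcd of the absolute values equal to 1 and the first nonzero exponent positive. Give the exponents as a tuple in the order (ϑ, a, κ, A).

M: e_1·(1) + e_2·(0) + e_3·(2) + e_4·(0) = 0
L: e_1·(0) + e_2·(1) + e_3·(2) + e_4·(2) = 0
T: e_1·(2) + e_2·(-2) + e_3·(2) + e_4·(0) = 0
Solving this homogeneous linear system for the smallest-integer solution (first nonzero entry positive) gives (4, 2, -2, 1).

(4, 2, -2, 1)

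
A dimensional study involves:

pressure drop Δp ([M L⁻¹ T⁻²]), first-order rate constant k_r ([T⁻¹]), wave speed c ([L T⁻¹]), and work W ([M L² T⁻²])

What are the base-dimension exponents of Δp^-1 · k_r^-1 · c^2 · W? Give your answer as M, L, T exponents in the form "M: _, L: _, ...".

M: 0, L: 5, T: -1

Collect each base-dimension exponent across the product:
  M: −(1) − (0) + 2·(0) + (1) = 0
  L: −(-1) − (0) + 2·(1) + (2) = 5
  T: −(-2) − (-1) + 2·(-1) + (-2) = -1
So the dimensions are [L⁵ T⁻¹].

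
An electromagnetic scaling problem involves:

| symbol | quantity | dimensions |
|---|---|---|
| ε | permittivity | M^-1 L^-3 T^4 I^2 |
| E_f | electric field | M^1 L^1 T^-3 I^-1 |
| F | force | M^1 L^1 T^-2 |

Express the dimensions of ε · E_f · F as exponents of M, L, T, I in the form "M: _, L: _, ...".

Collect each base-dimension exponent across the product:
  M: (-1) + (1) + (1) = 1
  L: (-3) + (1) + (1) = -1
  T: (4) + (-3) + (-2) = -1
  I: (2) + (-1) + (0) = 1
So the dimensions are [M L⁻¹ T⁻¹ I].

M: 1, L: -1, T: -1, I: 1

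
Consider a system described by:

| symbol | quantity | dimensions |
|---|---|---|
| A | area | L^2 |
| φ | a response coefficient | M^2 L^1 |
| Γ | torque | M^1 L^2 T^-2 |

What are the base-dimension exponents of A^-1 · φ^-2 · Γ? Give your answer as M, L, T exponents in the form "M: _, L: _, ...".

Collect each base-dimension exponent across the product:
  M: −(0) − 2·(2) + (1) = -3
  L: −(2) − 2·(1) + (2) = -2
  T: −(0) − 2·(0) + (-2) = -2
So the dimensions are [M⁻³ L⁻² T⁻²].

M: -3, L: -2, T: -2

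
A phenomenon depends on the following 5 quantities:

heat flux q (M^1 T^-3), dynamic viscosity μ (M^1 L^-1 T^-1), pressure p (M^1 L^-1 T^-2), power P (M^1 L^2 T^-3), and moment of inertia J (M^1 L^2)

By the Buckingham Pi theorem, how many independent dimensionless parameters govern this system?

2

There are 5 variables and 3 base dimensions (M, L, T).
The dimension matrix has rank 3.
Independent dimensionless groups: 5 − 3 = 2.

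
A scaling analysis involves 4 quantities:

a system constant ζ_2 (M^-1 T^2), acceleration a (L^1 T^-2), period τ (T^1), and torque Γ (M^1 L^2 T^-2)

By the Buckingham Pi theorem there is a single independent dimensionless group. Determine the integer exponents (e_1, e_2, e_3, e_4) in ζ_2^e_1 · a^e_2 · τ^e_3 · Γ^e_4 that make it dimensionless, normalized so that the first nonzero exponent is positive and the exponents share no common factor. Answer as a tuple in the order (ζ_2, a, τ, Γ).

M: e_1·(-1) + e_2·(0) + e_3·(0) + e_4·(1) = 0
L: e_1·(0) + e_2·(1) + e_3·(0) + e_4·(2) = 0
T: e_1·(2) + e_2·(-2) + e_3·(1) + e_4·(-2) = 0
Solving this homogeneous linear system for the smallest-integer solution (first nonzero entry positive) gives (1, -2, -4, 1).

(1, -2, -4, 1)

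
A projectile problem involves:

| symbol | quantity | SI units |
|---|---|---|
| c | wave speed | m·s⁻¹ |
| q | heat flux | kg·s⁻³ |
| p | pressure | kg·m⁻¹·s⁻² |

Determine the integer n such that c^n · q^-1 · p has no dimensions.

Balance the L exponent: (1)·n from c, plus −(0) + (-1) = -1 from the rest, must sum to zero.
n − 1 = 0, so n = 1.

1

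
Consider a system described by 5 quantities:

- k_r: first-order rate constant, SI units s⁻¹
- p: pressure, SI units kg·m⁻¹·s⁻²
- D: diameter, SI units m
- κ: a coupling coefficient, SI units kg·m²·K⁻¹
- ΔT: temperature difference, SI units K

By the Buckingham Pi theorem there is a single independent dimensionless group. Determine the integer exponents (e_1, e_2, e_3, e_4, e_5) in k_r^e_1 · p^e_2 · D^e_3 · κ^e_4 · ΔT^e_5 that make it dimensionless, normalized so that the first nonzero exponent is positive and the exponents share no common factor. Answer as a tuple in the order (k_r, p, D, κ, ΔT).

(2, -1, -3, 1, 1)

M: e_1·(0) + e_2·(1) + e_3·(0) + e_4·(1) + e_5·(0) = 0
L: e_1·(0) + e_2·(-1) + e_3·(1) + e_4·(2) + e_5·(0) = 0
T: e_1·(-1) + e_2·(-2) + e_3·(0) + e_4·(0) + e_5·(0) = 0
Θ: e_1·(0) + e_2·(0) + e_3·(0) + e_4·(-1) + e_5·(1) = 0
Solving this homogeneous linear system for the smallest-integer solution (first nonzero entry positive) gives (2, -1, -3, 1, 1).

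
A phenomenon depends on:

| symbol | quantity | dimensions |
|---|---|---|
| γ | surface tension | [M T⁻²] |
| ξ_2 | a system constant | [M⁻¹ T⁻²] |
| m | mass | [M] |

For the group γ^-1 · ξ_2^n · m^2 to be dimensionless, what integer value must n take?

1

Balance the M exponent: (-1)·n from ξ_2, plus −(1) + 2·(1) = 1 from the rest, must sum to zero.
−n + 1 = 0, so n = 1.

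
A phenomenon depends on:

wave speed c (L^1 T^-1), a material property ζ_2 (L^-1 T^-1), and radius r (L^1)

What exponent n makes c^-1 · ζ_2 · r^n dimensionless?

Balance the L exponent: (1)·n from r, plus −(1) + (-1) = -2 from the rest, must sum to zero.
n − 2 = 0, so n = 2.

2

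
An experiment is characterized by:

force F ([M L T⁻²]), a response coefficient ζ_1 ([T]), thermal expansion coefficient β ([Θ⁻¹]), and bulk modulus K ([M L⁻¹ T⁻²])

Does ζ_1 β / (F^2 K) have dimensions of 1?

Sum the exponent of each base dimension across the product:
  M: −2·[F]_M + [ζ_1]_M + [β]_M − [K]_M = −2·(1) + (0) + (0) − (1) = -3
  L: −2·[F]_L + [ζ_1]_L + [β]_L − [K]_L = −2·(1) + (0) + (0) − (-1) = -1
  T: −2·[F]_T + [ζ_1]_T + [β]_T − [K]_T = −2·(-2) + (1) + (0) − (-2) = 7
  Θ: −2·[F]_Θ + [ζ_1]_Θ + [β]_Θ − [K]_Θ = −2·(0) + (0) + (-1) − (0) = -1
Net dimensions [M⁻³ L⁻¹ T⁷ Θ⁻¹] ≠ [1] — not dimensionless.

no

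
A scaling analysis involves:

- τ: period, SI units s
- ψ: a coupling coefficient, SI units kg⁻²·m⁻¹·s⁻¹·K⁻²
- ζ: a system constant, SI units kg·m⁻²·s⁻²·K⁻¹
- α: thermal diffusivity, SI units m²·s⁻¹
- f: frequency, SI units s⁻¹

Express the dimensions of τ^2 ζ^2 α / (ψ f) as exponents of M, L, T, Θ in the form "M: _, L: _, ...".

M: 4, L: -1, T: -1, Θ: 0

Collect each base-dimension exponent across the product:
  M: 2·(0) − (-2) + 2·(1) + (0) − (0) = 4
  L: 2·(0) − (-1) + 2·(-2) + (2) − (0) = -1
  T: 2·(1) − (-1) + 2·(-2) + (-1) − (-1) = -1
  Θ: 2·(0) − (-2) + 2·(-1) + (0) − (0) = 0
So the dimensions are [M⁴ L⁻¹ T⁻¹].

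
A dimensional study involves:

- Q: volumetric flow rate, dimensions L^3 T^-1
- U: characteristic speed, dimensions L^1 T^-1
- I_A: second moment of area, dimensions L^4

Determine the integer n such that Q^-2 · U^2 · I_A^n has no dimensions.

Balance the L exponent: (4)·n from I_A, plus −2·(3) + 2·(1) = -4 from the rest, must sum to zero.
4n − 4 = 0, so n = 1.

1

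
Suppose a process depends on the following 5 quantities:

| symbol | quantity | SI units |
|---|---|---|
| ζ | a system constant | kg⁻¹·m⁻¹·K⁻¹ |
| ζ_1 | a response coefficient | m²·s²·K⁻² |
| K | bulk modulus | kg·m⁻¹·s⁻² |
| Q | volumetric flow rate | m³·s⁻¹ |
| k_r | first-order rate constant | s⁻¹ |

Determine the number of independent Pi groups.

There are 5 variables and 4 base dimensions (M, L, T, Θ).
The dimension matrix has rank 4.
Independent dimensionless groups: 5 − 4 = 1.

1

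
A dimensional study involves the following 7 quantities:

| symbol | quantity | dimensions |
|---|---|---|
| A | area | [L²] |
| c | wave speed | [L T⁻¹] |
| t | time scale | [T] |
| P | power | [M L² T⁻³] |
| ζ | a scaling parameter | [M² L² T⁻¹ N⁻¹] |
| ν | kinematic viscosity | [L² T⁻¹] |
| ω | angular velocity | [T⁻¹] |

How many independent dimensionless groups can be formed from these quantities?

There are 7 variables and 4 base dimensions (M, L, T, N).
The dimension matrix has rank 4.
Independent dimensionless groups: 7 − 4 = 3.

3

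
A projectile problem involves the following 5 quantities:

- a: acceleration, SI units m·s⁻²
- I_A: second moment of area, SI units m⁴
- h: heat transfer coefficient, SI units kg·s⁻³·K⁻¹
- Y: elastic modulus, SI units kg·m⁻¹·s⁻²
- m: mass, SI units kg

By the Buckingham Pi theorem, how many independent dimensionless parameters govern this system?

1

There are 5 variables and 4 base dimensions (M, L, T, Θ).
The dimension matrix has rank 4.
Independent dimensionless groups: 5 − 4 = 1.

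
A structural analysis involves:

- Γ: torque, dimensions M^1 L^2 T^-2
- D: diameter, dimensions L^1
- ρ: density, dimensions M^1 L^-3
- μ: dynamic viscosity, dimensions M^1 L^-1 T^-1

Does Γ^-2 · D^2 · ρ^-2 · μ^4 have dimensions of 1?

Sum the exponent of each base dimension across the product:
  M: −2·[Γ]_M + 2·[D]_M − 2·[ρ]_M + 4·[μ]_M = −2·(1) + 2·(0) − 2·(1) + 4·(1) = 0
  L: −2·[Γ]_L + 2·[D]_L − 2·[ρ]_L + 4·[μ]_L = −2·(2) + 2·(1) − 2·(-3) + 4·(-1) = 0
  T: −2·[Γ]_T + 2·[D]_T − 2·[ρ]_T + 4·[μ]_T = −2·(-2) + 2·(0) − 2·(0) + 4·(-1) = 0
All base exponents vanish — dimensionless.

yes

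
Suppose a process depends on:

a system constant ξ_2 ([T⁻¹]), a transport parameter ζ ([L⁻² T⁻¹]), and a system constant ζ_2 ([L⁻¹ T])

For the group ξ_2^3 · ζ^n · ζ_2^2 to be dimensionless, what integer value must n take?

Balance the L exponent: (-2)·n from ζ, plus 3·(0) + 2·(-1) = -2 from the rest, must sum to zero.
-2n − 2 = 0, so n = -1.

-1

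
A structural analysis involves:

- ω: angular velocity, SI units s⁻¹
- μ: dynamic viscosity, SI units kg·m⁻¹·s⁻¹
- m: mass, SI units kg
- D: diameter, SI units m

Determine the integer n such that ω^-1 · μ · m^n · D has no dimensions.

-1

Balance the M exponent: (1)·n from m, plus −(0) + (1) + (0) = 1 from the rest, must sum to zero.
n + 1 = 0, so n = -1.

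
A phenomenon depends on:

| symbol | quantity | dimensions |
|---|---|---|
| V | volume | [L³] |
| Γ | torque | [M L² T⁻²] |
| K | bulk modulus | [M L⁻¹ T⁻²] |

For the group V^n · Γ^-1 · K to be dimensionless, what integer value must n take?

1

Balance the L exponent: (3)·n from V, plus −(2) + (-1) = -3 from the rest, must sum to zero.
3n − 3 = 0, so n = 1.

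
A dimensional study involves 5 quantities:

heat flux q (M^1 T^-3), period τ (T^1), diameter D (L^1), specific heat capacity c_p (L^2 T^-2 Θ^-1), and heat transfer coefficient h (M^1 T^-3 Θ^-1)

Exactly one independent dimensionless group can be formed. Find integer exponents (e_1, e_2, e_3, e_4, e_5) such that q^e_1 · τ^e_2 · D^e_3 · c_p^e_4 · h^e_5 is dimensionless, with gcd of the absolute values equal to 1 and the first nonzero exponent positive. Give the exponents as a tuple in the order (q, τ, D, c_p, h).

M: e_1·(1) + e_2·(0) + e_3·(0) + e_4·(0) + e_5·(1) = 0
L: e_1·(0) + e_2·(0) + e_3·(1) + e_4·(2) + e_5·(0) = 0
T: e_1·(-3) + e_2·(1) + e_3·(0) + e_4·(-2) + e_5·(-3) = 0
Θ: e_1·(0) + e_2·(0) + e_3·(0) + e_4·(-1) + e_5·(-1) = 0
Solving this homogeneous linear system for the smallest-integer solution (first nonzero entry positive) gives (1, 2, -2, 1, -1).

(1, 2, -2, 1, -1)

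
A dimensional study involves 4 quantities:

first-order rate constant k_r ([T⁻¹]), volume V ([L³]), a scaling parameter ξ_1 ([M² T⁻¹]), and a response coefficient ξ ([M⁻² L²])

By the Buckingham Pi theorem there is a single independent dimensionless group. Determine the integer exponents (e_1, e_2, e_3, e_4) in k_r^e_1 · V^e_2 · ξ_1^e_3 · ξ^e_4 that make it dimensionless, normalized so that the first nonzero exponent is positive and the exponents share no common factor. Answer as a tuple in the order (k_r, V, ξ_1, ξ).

M: e_1·(0) + e_2·(0) + e_3·(2) + e_4·(-2) = 0
L: e_1·(0) + e_2·(3) + e_3·(0) + e_4·(2) = 0
T: e_1·(-1) + e_2·(0) + e_3·(-1) + e_4·(0) = 0
Solving this homogeneous linear system for the smallest-integer solution (first nonzero entry positive) gives (3, 2, -3, -3).

(3, 2, -3, -3)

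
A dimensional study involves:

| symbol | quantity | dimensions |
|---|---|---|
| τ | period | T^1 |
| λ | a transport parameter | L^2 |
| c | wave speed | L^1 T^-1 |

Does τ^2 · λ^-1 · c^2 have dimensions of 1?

Sum the exponent of each base dimension across the product:
  L: 2·[τ]_L − [λ]_L + 2·[c]_L = 2·(0) − (2) + 2·(1) = 0
  T: 2·[τ]_T − [λ]_T + 2·[c]_T = 2·(1) − (0) + 2·(-1) = 0
All base exponents vanish — dimensionless.

yes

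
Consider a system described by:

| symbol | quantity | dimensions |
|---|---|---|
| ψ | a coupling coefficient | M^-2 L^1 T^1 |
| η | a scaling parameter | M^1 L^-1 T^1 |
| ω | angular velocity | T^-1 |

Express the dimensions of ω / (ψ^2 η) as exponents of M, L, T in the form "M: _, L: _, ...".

M: 3, L: -1, T: -4

Collect each base-dimension exponent across the product:
  M: −2·(-2) − (1) + (0) = 3
  L: −2·(1) − (-1) + (0) = -1
  T: −2·(1) − (1) + (-1) = -4
So the dimensions are [M³ L⁻¹ T⁻⁴].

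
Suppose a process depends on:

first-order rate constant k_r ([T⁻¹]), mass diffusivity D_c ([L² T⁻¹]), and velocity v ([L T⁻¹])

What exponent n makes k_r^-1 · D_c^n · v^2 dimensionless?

-1

Balance the L exponent: (2)·n from D_c, plus −(0) + 2·(1) = 2 from the rest, must sum to zero.
2n + 2 = 0, so n = -1.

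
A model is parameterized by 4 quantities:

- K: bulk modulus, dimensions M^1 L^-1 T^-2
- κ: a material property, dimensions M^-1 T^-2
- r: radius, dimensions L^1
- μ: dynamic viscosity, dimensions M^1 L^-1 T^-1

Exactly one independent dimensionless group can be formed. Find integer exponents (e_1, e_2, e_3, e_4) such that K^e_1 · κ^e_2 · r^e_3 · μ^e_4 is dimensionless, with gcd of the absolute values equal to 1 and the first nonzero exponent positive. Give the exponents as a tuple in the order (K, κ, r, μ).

M: e_1·(1) + e_2·(-1) + e_3·(0) + e_4·(1) = 0
L: e_1·(-1) + e_2·(0) + e_3·(1) + e_4·(-1) = 0
T: e_1·(-2) + e_2·(-2) + e_3·(0) + e_4·(-1) = 0
Solving this homogeneous linear system for the smallest-integer solution (first nonzero entry positive) gives (3, -1, -1, -4).

(3, -1, -1, -4)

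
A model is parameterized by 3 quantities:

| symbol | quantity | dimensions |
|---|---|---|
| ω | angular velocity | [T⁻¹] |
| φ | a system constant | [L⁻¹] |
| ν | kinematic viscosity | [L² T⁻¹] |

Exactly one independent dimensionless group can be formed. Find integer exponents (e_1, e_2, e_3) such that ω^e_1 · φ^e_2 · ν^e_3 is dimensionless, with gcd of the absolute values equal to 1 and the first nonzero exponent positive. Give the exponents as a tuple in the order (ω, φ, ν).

L: e_1·(0) + e_2·(-1) + e_3·(2) = 0
T: e_1·(-1) + e_2·(0) + e_3·(-1) = 0
Solving this homogeneous linear system for the smallest-integer solution (first nonzero entry positive) gives (1, -2, -1).

(1, -2, -1)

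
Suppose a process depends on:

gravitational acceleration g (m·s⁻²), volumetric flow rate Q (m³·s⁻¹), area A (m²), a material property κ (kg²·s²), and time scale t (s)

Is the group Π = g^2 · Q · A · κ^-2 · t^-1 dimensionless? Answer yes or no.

Sum the exponent of each base dimension across the product:
  M: 2·[g]_M + [Q]_M + [A]_M − 2·[κ]_M − [t]_M = 2·(0) + (0) + (0) − 2·(2) − (0) = -4
  L: 2·[g]_L + [Q]_L + [A]_L − 2·[κ]_L − [t]_L = 2·(1) + (3) + (2) − 2·(0) − (0) = 7
  T: 2·[g]_T + [Q]_T + [A]_T − 2·[κ]_T − [t]_T = 2·(-2) + (-1) + (0) − 2·(2) − (1) = -10
Net dimensions [M⁻⁴ L⁷ T⁻¹⁰] ≠ [1] — not dimensionless.

no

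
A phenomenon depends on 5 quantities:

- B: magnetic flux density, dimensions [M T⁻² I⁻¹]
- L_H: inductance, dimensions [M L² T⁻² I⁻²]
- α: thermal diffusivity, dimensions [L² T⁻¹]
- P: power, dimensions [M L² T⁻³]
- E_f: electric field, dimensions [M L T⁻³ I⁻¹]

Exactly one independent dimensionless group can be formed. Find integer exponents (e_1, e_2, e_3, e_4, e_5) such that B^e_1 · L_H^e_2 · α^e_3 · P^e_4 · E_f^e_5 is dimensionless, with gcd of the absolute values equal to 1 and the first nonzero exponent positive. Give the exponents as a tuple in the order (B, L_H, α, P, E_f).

M: e_1·(1) + e_2·(1) + e_3·(0) + e_4·(1) + e_5·(1) = 0
L: e_1·(0) + e_2·(2) + e_3·(2) + e_4·(2) + e_5·(1) = 0
T: e_1·(-2) + e_2·(-2) + e_3·(-1) + e_4·(-3) + e_5·(-3) = 0
I: e_1·(-1) + e_2·(-2) + e_3·(0) + e_4·(0) + e_5·(-1) = 0
Solving this homogeneous linear system for the smallest-integer solution (first nonzero entry positive) gives (4, -1, 3, -1, -2).

(4, -1, 3, -1, -2)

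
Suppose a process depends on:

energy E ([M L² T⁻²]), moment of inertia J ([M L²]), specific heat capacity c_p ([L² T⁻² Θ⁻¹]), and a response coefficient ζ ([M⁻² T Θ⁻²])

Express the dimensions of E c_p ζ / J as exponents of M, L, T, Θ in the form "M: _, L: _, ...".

Collect each base-dimension exponent across the product:
  M: (1) − (1) + (0) + (-2) = -2
  L: (2) − (2) + (2) + (0) = 2
  T: (-2) − (0) + (-2) + (1) = -3
  Θ: (0) − (0) + (-1) + (-2) = -3
So the dimensions are [M⁻² L² T⁻³ Θ⁻³].

M: -2, L: 2, T: -3, Θ: -3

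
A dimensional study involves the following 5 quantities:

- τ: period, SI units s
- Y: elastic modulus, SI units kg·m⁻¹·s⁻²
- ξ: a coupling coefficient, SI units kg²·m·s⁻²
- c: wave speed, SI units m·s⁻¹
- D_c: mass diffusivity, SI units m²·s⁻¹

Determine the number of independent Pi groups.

2

There are 5 variables and 3 base dimensions (M, L, T).
The dimension matrix has rank 3.
Independent dimensionless groups: 5 − 3 = 2.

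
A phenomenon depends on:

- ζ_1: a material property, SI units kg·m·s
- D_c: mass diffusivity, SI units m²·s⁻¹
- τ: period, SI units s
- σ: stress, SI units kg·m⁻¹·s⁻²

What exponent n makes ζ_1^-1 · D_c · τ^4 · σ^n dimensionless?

1

Balance the M exponent: (1)·n from σ, plus −(1) + (0) + 4·(0) = -1 from the rest, must sum to zero.
n − 1 = 0, so n = 1.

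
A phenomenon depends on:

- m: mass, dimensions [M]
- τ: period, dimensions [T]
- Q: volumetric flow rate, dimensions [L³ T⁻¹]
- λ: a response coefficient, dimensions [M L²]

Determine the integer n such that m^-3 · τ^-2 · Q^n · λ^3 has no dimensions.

Balance the L exponent: (3)·n from Q, plus −3·(0) − 2·(0) + 3·(2) = 6 from the rest, must sum to zero.
3n + 6 = 0, so n = -2.

-2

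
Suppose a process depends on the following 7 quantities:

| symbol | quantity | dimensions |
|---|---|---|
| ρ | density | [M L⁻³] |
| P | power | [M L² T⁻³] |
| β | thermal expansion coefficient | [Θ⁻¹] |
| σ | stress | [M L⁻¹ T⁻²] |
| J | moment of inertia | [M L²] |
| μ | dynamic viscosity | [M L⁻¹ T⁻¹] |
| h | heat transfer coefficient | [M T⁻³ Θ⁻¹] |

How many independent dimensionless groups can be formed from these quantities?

3

There are 7 variables and 4 base dimensions (M, L, T, Θ).
The dimension matrix has rank 4.
Independent dimensionless groups: 7 − 4 = 3.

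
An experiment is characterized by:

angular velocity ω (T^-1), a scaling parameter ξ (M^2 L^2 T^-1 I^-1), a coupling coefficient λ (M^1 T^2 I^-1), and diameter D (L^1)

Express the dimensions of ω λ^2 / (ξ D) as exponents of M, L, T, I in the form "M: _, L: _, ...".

Collect each base-dimension exponent across the product:
  M: (0) − (2) + 2·(1) − (0) = 0
  L: (0) − (2) + 2·(0) − (1) = -3
  T: (-1) − (-1) + 2·(2) − (0) = 4
  I: (0) − (-1) + 2·(-1) − (0) = -1
So the dimensions are [L⁻³ T⁴ I⁻¹].

M: 0, L: -3, T: 4, I: -1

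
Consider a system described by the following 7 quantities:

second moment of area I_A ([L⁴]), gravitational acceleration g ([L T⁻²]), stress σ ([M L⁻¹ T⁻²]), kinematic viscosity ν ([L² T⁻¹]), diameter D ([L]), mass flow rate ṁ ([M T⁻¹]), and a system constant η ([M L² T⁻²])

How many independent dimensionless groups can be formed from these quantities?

4

There are 7 variables and 3 base dimensions (M, L, T).
The dimension matrix has rank 3.
Independent dimensionless groups: 7 − 3 = 4.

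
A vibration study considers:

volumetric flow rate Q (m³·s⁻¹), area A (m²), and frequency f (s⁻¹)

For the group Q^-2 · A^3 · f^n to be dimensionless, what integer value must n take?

2

Balance the T exponent: (-1)·n from f, plus −2·(-1) + 3·(0) = 2 from the rest, must sum to zero.
−n + 2 = 0, so n = 2.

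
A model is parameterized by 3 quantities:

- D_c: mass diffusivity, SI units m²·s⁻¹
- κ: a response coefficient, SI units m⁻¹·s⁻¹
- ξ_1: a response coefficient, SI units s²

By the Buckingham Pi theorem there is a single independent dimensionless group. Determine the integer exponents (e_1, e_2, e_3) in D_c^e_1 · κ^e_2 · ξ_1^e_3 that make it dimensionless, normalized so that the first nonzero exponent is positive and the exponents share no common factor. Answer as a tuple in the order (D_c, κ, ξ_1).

(2, 4, 3)

L: e_1·(2) + e_2·(-1) + e_3·(0) = 0
T: e_1·(-1) + e_2·(-1) + e_3·(2) = 0
Solving this homogeneous linear system for the smallest-integer solution (first nonzero entry positive) gives (2, 4, 3).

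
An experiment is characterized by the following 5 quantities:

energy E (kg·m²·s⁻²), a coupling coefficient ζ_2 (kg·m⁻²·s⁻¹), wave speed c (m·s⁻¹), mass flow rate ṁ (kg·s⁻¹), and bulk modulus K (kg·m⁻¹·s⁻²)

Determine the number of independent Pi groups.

There are 5 variables and 3 base dimensions (M, L, T).
The dimension matrix has rank 3.
Independent dimensionless groups: 5 − 3 = 2.

2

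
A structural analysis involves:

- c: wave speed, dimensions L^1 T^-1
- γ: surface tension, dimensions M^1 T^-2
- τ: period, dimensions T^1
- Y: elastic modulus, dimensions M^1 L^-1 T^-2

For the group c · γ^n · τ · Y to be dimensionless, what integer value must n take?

-1

Balance the M exponent: (1)·n from γ, plus (0) + (0) + (1) = 1 from the rest, must sum to zero.
n + 1 = 0, so n = -1.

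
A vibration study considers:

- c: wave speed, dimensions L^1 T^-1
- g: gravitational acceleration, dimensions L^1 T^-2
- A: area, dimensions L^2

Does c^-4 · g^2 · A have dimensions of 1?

yes

Sum the exponent of each base dimension across the product:
  L: −4·[c]_L + 2·[g]_L + [A]_L = −4·(1) + 2·(1) + (2) = 0
  T: −4·[c]_T + 2·[g]_T + [A]_T = −4·(-1) + 2·(-2) + (0) = 0
All base exponents vanish — dimensionless.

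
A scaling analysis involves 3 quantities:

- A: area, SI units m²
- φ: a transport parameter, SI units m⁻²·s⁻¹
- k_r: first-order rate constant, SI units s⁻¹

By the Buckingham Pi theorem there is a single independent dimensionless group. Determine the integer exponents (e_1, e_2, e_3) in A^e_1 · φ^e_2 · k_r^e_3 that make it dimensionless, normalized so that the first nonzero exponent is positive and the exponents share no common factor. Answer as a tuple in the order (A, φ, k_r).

(1, 1, -1)

L: e_1·(2) + e_2·(-2) + e_3·(0) = 0
T: e_1·(0) + e_2·(-1) + e_3·(-1) = 0
Solving this homogeneous linear system for the smallest-integer solution (first nonzero entry positive) gives (1, 1, -1).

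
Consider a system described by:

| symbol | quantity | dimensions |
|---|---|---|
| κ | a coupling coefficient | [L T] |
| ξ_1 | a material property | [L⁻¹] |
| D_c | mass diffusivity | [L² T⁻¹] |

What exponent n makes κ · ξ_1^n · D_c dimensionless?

Balance the L exponent: (-1)·n from ξ_1, plus (1) + (2) = 3 from the rest, must sum to zero.
−n + 3 = 0, so n = 3.

3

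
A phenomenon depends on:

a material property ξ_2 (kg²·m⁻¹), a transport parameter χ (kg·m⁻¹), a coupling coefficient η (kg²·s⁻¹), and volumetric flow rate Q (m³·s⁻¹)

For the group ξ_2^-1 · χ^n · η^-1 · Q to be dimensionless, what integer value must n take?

4

Balance the M exponent: (1)·n from χ, plus −(2) − (2) + (0) = -4 from the rest, must sum to zero.
n − 4 = 0, so n = 4.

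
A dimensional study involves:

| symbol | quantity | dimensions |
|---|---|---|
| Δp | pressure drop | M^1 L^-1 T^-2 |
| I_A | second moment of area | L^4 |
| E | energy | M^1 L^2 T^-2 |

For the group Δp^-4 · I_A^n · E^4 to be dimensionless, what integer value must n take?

-3

Balance the L exponent: (4)·n from I_A, plus −4·(-1) + 4·(2) = 12 from the rest, must sum to zero.
4n + 12 = 0, so n = -3.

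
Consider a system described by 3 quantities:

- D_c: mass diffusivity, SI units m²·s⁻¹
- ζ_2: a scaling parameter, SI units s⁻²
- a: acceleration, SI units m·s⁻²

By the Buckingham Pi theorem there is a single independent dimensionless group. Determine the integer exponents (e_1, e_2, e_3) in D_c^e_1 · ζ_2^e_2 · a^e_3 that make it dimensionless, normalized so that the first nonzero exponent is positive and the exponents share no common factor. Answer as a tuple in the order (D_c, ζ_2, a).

(2, 3, -4)

L: e_1·(2) + e_2·(0) + e_3·(1) = 0
T: e_1·(-1) + e_2·(-2) + e_3·(-2) = 0
Solving this homogeneous linear system for the smallest-integer solution (first nonzero entry positive) gives (2, 3, -4).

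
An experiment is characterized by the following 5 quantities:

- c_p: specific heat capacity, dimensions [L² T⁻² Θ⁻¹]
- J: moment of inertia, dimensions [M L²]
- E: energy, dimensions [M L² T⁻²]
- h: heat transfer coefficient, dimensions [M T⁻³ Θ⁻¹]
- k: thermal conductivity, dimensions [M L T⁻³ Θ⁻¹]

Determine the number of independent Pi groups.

1

There are 5 variables and 4 base dimensions (M, L, T, Θ).
The dimension matrix has rank 4.
Independent dimensionless groups: 5 − 4 = 1.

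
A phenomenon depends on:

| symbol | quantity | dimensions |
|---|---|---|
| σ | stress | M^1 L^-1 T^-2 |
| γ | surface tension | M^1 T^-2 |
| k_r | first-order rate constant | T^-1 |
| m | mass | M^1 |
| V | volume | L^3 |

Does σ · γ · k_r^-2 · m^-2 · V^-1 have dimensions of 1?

no

Sum the exponent of each base dimension across the product:
  M: [σ]_M + [γ]_M − 2·[k_r]_M − 2·[m]_M − [V]_M = (1) + (1) − 2·(0) − 2·(1) − (0) = 0
  L: [σ]_L + [γ]_L − 2·[k_r]_L − 2·[m]_L − [V]_L = (-1) + (0) − 2·(0) − 2·(0) − (3) = -4
  T: [σ]_T + [γ]_T − 2·[k_r]_T − 2·[m]_T − [V]_T = (-2) + (-2) − 2·(-1) − 2·(0) − (0) = -2
Net dimensions [L⁻⁴ T⁻²] ≠ [1] — not dimensionless.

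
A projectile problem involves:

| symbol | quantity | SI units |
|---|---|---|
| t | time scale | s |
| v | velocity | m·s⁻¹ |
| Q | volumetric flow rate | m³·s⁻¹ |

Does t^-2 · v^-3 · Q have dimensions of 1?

yes

Sum the exponent of each base dimension across the product:
  L: −2·[t]_L − 3·[v]_L + [Q]_L = −2·(0) − 3·(1) + (3) = 0
  T: −2·[t]_T − 3·[v]_T + [Q]_T = −2·(1) − 3·(-1) + (-1) = 0
All base exponents vanish — dimensionless.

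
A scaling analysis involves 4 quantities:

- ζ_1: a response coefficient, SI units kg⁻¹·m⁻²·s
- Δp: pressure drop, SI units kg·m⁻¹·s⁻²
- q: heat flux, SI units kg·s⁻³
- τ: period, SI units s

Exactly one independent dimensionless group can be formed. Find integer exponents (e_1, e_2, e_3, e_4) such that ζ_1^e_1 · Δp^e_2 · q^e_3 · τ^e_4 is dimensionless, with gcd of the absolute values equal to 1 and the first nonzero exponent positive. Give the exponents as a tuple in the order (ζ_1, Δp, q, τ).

(1, -2, 3, 4)

M: e_1·(-1) + e_2·(1) + e_3·(1) + e_4·(0) = 0
L: e_1·(-2) + e_2·(-1) + e_3·(0) + e_4·(0) = 0
T: e_1·(1) + e_2·(-2) + e_3·(-3) + e_4·(1) = 0
Solving this homogeneous linear system for the smallest-integer solution (first nonzero entry positive) gives (1, -2, 3, 4).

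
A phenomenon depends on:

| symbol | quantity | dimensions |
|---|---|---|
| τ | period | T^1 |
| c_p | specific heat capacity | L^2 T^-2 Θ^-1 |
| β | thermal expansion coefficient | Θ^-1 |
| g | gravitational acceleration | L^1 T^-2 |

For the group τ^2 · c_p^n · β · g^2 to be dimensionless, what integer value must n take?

-1

Balance the L exponent: (2)·n from c_p, plus 2·(0) + (0) + 2·(1) = 2 from the rest, must sum to zero.
2n + 2 = 0, so n = -1.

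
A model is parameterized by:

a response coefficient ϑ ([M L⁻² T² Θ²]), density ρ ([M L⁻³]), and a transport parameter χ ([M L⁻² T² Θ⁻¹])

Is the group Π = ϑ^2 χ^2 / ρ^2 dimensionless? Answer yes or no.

Sum the exponent of each base dimension across the product:
  M: 2·[ϑ]_M − 2·[ρ]_M + 2·[χ]_M = 2·(1) − 2·(1) + 2·(1) = 2
  L: 2·[ϑ]_L − 2·[ρ]_L + 2·[χ]_L = 2·(-2) − 2·(-3) + 2·(-2) = -2
  T: 2·[ϑ]_T − 2·[ρ]_T + 2·[χ]_T = 2·(2) − 2·(0) + 2·(2) = 8
  Θ: 2·[ϑ]_Θ − 2·[ρ]_Θ + 2·[χ]_Θ = 2·(2) − 2·(0) + 2·(-1) = 2
Net dimensions [M² L⁻² T⁸ Θ²] ≠ [1] — not dimensionless.

no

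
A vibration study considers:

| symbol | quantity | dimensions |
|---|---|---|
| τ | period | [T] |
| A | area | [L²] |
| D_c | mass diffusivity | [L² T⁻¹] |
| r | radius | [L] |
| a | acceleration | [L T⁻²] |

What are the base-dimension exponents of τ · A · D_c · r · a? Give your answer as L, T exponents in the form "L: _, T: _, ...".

Collect each base-dimension exponent across the product:
  L: (0) + (2) + (2) + (1) + (1) = 6
  T: (1) + (0) + (-1) + (0) + (-2) = -2
So the dimensions are [L⁶ T⁻²].

L: 6, T: -2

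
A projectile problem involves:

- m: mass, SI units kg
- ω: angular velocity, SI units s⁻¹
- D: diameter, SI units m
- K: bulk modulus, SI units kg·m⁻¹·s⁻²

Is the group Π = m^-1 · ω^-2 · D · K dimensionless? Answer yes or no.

Sum the exponent of each base dimension across the product:
  M: −[m]_M − 2·[ω]_M + [D]_M + [K]_M = −(1) − 2·(0) + (0) + (1) = 0
  L: −[m]_L − 2·[ω]_L + [D]_L + [K]_L = −(0) − 2·(0) + (1) + (-1) = 0
  T: −[m]_T − 2·[ω]_T + [D]_T + [K]_T = −(0) − 2·(-1) + (0) + (-2) = 0
All base exponents vanish — dimensionless.

yes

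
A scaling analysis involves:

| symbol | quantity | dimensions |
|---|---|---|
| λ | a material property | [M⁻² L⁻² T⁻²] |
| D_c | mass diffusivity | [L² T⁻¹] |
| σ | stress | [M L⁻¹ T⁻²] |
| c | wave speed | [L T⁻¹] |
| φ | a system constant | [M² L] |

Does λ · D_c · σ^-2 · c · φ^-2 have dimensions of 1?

Sum the exponent of each base dimension across the product:
  M: [λ]_M + [D_c]_M − 2·[σ]_M + [c]_M − 2·[φ]_M = (-2) + (0) − 2·(1) + (0) − 2·(2) = -8
  L: [λ]_L + [D_c]_L − 2·[σ]_L + [c]_L − 2·[φ]_L = (-2) + (2) − 2·(-1) + (1) − 2·(1) = 1
  T: [λ]_T + [D_c]_T − 2·[σ]_T + [c]_T − 2·[φ]_T = (-2) + (-1) − 2·(-2) + (-1) − 2·(0) = 0
Net dimensions [M⁻⁸ L] ≠ [1] — not dimensionless.

no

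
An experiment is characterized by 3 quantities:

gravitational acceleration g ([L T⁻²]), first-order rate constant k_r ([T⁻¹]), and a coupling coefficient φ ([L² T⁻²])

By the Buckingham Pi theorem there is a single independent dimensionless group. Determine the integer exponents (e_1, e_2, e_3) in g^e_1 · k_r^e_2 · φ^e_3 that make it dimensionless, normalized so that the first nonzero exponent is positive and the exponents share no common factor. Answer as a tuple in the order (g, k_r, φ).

L: e_1·(1) + e_2·(0) + e_3·(2) = 0
T: e_1·(-2) + e_2·(-1) + e_3·(-2) = 0
Solving this homogeneous linear system for the smallest-integer solution (first nonzero entry positive) gives (2, -2, -1).

(2, -2, -1)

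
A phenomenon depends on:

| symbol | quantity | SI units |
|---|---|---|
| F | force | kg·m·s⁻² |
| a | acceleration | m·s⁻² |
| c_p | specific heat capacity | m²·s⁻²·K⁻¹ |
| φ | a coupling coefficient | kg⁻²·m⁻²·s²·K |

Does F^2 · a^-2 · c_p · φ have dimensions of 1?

yes

Sum the exponent of each base dimension across the product:
  M: 2·[F]_M − 2·[a]_M + [c_p]_M + [φ]_M = 2·(1) − 2·(0) + (0) + (-2) = 0
  L: 2·[F]_L − 2·[a]_L + [c_p]_L + [φ]_L = 2·(1) − 2·(1) + (2) + (-2) = 0
  T: 2·[F]_T − 2·[a]_T + [c_p]_T + [φ]_T = 2·(-2) − 2·(-2) + (-2) + (2) = 0
  Θ: 2·[F]_Θ − 2·[a]_Θ + [c_p]_Θ + [φ]_Θ = 2·(0) − 2·(0) + (-1) + (1) = 0
All base exponents vanish — dimensionless.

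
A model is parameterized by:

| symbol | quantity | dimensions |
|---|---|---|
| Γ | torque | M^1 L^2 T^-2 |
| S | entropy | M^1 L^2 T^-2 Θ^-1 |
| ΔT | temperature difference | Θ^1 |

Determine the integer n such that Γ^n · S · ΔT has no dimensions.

Balance the M exponent: (1)·n from Γ, plus (1) + (0) = 1 from the rest, must sum to zero.
n + 1 = 0, so n = -1.

-1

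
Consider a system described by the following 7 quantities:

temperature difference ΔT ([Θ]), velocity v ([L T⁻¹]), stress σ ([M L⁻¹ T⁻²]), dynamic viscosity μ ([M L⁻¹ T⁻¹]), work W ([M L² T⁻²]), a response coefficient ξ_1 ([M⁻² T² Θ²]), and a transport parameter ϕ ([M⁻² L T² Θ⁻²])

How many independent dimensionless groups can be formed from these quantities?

3

There are 7 variables and 4 base dimensions (M, L, T, Θ).
The dimension matrix has rank 4.
Independent dimensionless groups: 7 − 4 = 3.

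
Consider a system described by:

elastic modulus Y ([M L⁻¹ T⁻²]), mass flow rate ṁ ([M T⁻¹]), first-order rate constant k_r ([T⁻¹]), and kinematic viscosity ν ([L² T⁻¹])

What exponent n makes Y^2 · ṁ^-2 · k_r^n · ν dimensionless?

-3

Balance the T exponent: (-1)·n from k_r, plus 2·(-2) − 2·(-1) + (-1) = -3 from the rest, must sum to zero.
−n − 3 = 0, so n = -3.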